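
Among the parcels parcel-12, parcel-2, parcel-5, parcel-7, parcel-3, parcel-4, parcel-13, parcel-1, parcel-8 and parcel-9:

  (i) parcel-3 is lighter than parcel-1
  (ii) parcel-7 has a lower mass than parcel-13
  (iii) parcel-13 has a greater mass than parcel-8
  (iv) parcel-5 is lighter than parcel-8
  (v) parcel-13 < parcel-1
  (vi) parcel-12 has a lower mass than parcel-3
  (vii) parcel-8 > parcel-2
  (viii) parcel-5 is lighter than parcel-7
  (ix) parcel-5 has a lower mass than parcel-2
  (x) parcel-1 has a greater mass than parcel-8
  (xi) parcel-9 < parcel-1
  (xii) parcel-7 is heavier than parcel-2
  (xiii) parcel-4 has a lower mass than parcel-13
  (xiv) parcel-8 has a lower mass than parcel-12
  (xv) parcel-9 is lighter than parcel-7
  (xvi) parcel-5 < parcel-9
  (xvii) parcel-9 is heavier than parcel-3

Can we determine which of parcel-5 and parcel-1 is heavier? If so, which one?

parcel-1

Chaining the given relations: parcel-5 < parcel-2 < parcel-8 < parcel-12 < parcel-3 < parcel-9 < parcel-7 < parcel-13 < parcel-1.
So parcel-1 is heavier.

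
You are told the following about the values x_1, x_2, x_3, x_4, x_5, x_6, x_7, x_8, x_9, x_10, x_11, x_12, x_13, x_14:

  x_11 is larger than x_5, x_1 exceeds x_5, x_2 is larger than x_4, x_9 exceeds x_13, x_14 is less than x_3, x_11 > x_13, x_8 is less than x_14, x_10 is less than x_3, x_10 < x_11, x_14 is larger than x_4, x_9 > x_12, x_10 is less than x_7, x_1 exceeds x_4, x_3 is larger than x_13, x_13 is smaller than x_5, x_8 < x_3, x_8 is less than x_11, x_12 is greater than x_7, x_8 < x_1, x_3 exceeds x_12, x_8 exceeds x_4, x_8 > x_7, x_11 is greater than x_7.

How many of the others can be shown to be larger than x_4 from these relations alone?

6

Directly above x_4: x_8, x_2, x_1, x_14.
One step further: x_11, x_3 (6 so far).
No other element is forced above x_4 by the given relations, so the count is 6.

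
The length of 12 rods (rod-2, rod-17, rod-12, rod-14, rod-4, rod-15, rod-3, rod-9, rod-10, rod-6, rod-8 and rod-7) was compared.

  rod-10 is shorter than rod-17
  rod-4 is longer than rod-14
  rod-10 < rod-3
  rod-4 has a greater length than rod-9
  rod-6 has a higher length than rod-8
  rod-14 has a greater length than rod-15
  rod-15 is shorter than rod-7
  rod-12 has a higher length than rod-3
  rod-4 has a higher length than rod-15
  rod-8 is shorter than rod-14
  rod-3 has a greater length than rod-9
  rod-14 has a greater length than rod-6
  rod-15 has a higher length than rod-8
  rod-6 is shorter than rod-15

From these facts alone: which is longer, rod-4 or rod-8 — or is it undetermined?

rod-4

Link the given pairs in sequence: rod-8 < rod-6; rod-6 < rod-15; rod-15 < rod-14; rod-14 < rod-4.
Chaining these gives rod-8 < rod-6 < rod-15 < rod-14 < rod-4.
So rod-4 is longer.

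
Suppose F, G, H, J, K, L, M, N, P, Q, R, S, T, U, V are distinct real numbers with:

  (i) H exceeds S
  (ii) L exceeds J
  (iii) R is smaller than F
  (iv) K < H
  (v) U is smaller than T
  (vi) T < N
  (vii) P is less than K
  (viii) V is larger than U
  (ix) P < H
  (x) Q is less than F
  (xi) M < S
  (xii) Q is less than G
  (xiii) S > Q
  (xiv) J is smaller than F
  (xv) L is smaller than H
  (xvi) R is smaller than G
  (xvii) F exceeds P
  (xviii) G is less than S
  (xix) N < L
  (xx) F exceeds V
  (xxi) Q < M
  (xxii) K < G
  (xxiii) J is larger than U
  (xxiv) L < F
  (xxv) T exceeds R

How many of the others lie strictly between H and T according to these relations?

The relations place T below H. An element lies strictly between them when it is forced above T and also forced below H.
Above T: {N, L, F}. Below H: {P, U, R, Q, K, G, J, N, L, M, S}.
Intersection: {N, L} — 2.

2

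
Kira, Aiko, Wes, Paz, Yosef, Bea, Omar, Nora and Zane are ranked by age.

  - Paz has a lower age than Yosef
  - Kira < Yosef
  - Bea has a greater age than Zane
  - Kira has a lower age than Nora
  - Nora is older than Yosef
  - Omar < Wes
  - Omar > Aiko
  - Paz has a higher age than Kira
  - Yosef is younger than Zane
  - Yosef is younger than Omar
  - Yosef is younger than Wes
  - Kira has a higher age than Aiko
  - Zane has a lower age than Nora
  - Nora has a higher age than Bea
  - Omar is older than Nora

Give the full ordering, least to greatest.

Each adjacent pair is fixed by a given relation: Aiko < Kira; Kira < Paz; Paz < Yosef; Yosef < Zane; Zane < Bea; Bea < Nora; Nora < Omar; Omar < Wes. Chaining them end to end gives the full order.

Aiko < Kira < Paz < Yosef < Zane < Bea < Nora < Omar < Wes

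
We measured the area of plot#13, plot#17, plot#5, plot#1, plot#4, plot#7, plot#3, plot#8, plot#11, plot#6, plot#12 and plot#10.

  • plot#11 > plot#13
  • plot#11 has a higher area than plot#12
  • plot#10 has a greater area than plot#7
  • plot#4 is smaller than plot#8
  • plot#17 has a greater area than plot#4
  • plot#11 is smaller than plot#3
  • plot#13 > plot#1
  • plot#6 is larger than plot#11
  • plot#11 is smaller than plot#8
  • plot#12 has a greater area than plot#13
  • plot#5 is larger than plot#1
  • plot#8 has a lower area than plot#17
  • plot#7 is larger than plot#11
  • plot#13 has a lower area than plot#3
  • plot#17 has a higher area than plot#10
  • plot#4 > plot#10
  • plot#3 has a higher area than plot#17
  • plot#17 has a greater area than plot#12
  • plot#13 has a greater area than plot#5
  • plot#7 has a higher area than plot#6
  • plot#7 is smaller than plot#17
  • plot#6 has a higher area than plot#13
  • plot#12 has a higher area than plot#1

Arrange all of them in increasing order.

plot#1 < plot#5 < plot#13 < plot#12 < plot#11 < plot#6 < plot#7 < plot#10 < plot#4 < plot#8 < plot#17 < plot#3

The consecutive links are each given: plot#1 < plot#5; plot#5 < plot#13; plot#13 < plot#12; plot#12 < plot#11; plot#11 < plot#6; plot#6 < plot#7; plot#7 < plot#10; plot#10 < plot#4; plot#4 < plot#8; plot#8 < plot#17; plot#17 < plot#3.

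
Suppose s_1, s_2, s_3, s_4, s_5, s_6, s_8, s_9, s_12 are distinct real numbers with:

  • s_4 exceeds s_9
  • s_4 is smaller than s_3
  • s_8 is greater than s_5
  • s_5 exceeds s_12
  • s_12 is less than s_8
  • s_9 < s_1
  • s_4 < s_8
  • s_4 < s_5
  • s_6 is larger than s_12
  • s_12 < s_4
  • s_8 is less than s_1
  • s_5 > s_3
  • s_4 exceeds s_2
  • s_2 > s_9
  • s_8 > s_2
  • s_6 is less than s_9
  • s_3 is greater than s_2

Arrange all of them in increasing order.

s_12 < s_6 < s_9 < s_2 < s_4 < s_3 < s_5 < s_8 < s_1

The consecutive links are each given: s_12 < s_6; s_6 < s_9; s_9 < s_2; s_2 < s_4; s_4 < s_3; s_3 < s_5; s_5 < s_8; s_8 < s_1.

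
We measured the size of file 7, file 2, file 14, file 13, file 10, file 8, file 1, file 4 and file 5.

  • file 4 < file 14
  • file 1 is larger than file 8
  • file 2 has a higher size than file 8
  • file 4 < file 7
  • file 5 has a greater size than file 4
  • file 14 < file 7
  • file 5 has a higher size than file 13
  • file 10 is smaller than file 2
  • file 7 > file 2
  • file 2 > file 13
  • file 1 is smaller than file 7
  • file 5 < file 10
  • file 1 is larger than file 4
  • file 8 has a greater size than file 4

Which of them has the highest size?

file 7

Chaining downward from file 7: directly below it, file 4, file 14, file 2, file 1; then file 13, file 8, file 10; then file 5.
That covers every other element, and nothing is given above file 7, so file 7 is the highest size.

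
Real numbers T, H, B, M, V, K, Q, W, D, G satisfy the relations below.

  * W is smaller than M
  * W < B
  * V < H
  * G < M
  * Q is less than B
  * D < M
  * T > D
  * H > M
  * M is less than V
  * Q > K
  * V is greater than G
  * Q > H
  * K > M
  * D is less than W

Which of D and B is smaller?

D

The relevant relations are D < W; W < M; M < V; V < H; H < Q; Q < B.
Together: D < W < M < V < H < Q < B.
So D < B; D is the smaller of the two.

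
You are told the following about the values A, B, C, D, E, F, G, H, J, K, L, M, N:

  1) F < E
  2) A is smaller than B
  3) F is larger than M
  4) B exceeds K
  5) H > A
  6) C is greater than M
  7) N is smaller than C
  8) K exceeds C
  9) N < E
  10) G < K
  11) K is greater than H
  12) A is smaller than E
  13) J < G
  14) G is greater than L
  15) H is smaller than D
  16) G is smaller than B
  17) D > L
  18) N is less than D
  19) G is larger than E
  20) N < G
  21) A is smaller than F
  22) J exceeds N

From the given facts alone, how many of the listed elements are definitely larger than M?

6

From M the given relations immediately reach F, C.
From those, E, K — 4 in total.
From those, G, B — 6 in total.
Nothing else is reachable above M; 6 in all.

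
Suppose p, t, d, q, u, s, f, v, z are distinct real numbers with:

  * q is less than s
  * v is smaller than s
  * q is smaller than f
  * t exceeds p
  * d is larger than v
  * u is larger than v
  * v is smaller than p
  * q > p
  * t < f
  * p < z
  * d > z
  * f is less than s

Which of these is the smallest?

Chaining upward from v: directly above it, p, s, d, u; then q, t, z; then f.
That covers every other element, and nothing is given below v, so v is the smallest.

v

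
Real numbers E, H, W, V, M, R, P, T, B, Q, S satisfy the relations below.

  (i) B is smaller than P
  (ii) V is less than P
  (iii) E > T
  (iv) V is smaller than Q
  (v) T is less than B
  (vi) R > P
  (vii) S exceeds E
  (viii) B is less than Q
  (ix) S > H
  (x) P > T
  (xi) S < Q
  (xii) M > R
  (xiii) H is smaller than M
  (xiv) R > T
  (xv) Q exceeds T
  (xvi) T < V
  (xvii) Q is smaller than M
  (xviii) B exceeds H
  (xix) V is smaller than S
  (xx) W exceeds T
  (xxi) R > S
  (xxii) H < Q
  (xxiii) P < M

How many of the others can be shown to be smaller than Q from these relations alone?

6

From Q the given relations immediately reach T, V, H, B, S.
From those, E — 6 in total.
Nothing else is reachable below Q; 6 in all.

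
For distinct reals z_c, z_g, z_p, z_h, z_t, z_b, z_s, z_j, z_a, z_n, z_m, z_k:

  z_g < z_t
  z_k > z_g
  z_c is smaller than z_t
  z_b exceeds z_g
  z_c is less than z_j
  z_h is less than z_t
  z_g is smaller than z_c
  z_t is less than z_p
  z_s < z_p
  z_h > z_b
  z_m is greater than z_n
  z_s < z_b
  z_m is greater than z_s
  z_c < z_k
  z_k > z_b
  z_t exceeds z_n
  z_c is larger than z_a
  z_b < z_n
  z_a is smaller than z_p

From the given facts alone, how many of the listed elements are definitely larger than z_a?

5

From z_a the given relations immediately reach z_c, z_p.
From those, z_t, z_k, z_j — 5 in total.
Nothing else is reachable above z_a; 5 in all.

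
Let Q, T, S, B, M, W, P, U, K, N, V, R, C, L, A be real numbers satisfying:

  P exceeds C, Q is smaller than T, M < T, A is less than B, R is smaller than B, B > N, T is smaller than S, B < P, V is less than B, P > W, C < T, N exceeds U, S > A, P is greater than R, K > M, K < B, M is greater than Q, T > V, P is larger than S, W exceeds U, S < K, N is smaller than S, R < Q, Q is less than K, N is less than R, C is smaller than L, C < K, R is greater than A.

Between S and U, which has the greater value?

U < N and N < R give U < R.
Then R < Q extends the chain to Q.
Then Q < M extends the chain to M.
With M < T: U < N < R < Q < M < T.
With T < S: U < N < R < Q < M < T < S.
So U < S; S is the larger of the two.

S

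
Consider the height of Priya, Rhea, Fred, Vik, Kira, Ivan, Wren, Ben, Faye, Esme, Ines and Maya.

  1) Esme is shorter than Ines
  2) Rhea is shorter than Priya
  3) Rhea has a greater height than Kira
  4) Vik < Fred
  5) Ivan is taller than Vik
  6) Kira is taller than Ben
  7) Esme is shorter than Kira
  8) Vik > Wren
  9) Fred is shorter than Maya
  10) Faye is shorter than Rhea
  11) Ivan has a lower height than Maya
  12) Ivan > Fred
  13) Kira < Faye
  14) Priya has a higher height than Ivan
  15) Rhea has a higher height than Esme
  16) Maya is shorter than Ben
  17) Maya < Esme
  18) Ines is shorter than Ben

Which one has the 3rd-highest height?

The consecutive relations fix a unique order: Wren < Vik < Fred < Ivan < Maya < Esme < Ines < Ben < Kira < Faye < Rhea < Priya.
The 3rd largest is Faye.

Faye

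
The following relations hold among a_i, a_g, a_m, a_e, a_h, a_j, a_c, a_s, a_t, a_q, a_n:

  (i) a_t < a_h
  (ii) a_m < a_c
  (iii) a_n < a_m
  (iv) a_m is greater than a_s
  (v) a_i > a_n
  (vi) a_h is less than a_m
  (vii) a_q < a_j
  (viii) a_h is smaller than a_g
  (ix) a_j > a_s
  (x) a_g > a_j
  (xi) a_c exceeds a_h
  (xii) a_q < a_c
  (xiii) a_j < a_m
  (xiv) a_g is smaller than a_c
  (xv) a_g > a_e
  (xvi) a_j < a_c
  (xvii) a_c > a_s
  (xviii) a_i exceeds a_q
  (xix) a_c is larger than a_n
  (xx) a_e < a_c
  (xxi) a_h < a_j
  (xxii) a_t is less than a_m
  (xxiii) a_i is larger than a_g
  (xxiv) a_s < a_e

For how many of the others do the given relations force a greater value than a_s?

6

From a_s the given relations immediately reach a_e, a_j, a_m, a_c.
From those, a_g — 5 in total.
From those, a_i — 6 in total.
No other element is forced above a_s by the given relations, so the count is 6.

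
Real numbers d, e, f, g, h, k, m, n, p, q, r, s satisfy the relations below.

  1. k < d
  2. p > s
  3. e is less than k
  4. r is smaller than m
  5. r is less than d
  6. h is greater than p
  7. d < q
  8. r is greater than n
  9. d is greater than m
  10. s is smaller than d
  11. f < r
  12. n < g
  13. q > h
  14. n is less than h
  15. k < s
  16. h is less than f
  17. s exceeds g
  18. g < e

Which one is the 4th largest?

r

The consecutive relations fix a unique order: n < g < e < k < s < p < h < f < r < m < d < q.
The 4th largest is r.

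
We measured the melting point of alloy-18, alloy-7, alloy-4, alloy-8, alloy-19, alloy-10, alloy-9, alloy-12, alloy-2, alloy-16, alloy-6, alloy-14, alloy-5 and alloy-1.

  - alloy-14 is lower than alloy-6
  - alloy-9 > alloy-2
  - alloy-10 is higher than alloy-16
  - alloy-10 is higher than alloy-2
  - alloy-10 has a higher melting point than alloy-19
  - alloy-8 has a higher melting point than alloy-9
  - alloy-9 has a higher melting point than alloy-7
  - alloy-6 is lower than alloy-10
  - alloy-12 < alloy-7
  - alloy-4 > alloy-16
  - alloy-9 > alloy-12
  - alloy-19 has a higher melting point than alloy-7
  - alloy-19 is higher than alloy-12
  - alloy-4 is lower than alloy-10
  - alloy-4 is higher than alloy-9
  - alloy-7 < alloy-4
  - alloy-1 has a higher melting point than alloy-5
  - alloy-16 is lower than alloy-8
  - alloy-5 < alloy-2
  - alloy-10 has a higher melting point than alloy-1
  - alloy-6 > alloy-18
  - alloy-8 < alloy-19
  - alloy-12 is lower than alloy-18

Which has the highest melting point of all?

alloy-10

Chaining downward from alloy-10: directly below it, alloy-16, alloy-2, alloy-4, alloy-19, alloy-1, alloy-6; then alloy-12, alloy-5, alloy-18, alloy-7, alloy-14, alloy-9, alloy-8.
That covers every other element, and nothing is given above alloy-10, so alloy-10 is the highest melting point.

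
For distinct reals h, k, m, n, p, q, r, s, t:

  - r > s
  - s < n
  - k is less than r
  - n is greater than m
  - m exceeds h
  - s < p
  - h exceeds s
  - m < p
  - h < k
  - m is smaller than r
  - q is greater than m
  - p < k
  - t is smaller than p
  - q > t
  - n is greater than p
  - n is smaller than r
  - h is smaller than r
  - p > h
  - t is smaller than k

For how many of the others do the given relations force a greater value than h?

Directly above h: m, p, k, r.
One step further: q, n (6 so far).
Nothing else is reachable above h; 6 in all.

6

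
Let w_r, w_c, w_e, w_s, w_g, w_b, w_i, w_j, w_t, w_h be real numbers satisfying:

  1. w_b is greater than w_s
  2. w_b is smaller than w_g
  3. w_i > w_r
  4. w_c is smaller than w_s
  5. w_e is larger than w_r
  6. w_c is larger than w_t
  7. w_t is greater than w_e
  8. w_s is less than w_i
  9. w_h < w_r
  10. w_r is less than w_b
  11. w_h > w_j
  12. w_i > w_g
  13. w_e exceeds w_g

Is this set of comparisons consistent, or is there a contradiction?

inconsistent

We have w_s < w_b stated directly, yet also w_b < w_g < w_e < w_t < w_c < w_s by chaining the others — so w_b < w_s. Contradiction.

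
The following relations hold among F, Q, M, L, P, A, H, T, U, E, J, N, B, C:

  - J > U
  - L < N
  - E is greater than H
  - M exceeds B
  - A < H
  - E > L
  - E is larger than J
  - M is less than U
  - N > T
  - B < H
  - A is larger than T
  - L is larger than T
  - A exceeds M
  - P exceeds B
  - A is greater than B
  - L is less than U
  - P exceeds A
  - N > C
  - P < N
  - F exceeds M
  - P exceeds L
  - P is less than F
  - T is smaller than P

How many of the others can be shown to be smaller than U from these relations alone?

4

The elements the relations force below U are T, B, M, L — no chain reaches any other.
That is 4.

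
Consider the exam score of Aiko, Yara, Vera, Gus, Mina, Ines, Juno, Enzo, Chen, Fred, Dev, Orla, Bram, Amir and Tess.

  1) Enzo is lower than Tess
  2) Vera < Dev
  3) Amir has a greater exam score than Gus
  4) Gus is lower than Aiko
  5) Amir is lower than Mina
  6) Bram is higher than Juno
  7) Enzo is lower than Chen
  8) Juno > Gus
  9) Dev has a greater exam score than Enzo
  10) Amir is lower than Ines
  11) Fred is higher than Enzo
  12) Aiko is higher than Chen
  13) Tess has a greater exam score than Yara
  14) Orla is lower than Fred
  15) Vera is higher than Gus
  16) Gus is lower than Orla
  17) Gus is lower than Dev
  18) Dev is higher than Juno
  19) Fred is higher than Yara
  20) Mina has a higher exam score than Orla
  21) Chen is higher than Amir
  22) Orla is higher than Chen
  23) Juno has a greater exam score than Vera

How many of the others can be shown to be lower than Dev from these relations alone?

4

The elements the relations force below Dev are Gus, Vera, Juno, Enzo — no chain reaches any other.
That is 4.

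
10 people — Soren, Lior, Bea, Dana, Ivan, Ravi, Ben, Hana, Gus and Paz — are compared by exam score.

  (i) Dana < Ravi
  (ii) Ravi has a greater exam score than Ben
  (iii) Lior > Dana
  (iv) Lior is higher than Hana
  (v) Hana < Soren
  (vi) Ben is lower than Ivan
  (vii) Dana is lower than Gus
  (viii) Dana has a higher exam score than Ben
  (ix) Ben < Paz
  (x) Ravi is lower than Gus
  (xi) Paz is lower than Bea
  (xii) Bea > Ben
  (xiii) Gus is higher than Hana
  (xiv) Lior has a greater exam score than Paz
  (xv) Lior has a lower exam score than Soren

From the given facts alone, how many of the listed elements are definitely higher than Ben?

8

Directly above Ben: Paz, Ivan, Dana, Ravi, Bea.
One step further: Gus, Lior (7 so far).
One step further: Soren (8 so far).
Nothing else is reachable above Ben; 8 in all.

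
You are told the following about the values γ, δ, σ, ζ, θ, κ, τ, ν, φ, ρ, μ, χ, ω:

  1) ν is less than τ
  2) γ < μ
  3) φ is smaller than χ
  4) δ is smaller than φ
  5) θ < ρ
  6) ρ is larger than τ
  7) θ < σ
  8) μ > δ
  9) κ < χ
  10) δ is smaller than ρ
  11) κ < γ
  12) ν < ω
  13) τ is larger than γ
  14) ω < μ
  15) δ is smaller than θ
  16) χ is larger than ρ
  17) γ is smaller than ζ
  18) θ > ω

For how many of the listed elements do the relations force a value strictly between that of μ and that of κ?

Chaining upward from κ reaches: γ, τ, ζ, ρ, χ.
Chaining downward from μ reaches: γ, δ, ν, ω.
Strictly between κ and μ are those in both lists: γ — 1 element.

1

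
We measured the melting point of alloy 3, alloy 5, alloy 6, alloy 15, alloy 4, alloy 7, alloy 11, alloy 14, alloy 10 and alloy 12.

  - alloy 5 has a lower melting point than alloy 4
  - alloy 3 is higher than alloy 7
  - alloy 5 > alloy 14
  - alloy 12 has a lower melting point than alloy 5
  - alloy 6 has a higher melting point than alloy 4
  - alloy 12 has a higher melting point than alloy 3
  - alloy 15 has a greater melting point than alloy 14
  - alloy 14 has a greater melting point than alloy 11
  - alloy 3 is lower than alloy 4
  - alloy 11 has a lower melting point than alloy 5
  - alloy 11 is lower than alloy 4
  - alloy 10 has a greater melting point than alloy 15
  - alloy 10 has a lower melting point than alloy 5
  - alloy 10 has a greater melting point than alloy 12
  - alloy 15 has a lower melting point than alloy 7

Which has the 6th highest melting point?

alloy 3

The consecutive relations fix a unique order: alloy 11 < alloy 14 < alloy 15 < alloy 7 < alloy 3 < alloy 12 < alloy 10 < alloy 5 < alloy 4 < alloy 6.
Counting 6 from the largest end gives alloy 3.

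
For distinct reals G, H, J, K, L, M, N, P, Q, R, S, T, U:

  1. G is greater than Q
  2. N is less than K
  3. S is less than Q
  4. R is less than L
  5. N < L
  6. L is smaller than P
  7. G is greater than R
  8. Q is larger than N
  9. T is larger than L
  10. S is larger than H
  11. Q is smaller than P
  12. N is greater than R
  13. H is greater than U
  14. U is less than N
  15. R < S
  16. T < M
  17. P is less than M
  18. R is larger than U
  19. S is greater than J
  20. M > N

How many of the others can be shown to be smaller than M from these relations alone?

10

Directly below M: N, T, P.
One step further: U, R, Q, L (7 so far).
One step further: S (8 so far).
One step further: J, H (10 so far).
Nothing else is reachable below M; 10 in all.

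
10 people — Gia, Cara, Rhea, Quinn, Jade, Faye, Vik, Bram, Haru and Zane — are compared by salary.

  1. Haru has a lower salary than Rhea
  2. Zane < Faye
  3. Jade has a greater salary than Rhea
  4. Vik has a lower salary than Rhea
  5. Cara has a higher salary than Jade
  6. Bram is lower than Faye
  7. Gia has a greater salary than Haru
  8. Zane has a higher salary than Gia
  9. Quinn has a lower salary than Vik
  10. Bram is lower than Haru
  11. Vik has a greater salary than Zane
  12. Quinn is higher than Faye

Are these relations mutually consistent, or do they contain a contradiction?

consistent

The single ordering Bram < Haru < Gia < Zane < Faye < Quinn < Vik < Rhea < Jade < Cara satisfies every listed relation, so no contradiction arises.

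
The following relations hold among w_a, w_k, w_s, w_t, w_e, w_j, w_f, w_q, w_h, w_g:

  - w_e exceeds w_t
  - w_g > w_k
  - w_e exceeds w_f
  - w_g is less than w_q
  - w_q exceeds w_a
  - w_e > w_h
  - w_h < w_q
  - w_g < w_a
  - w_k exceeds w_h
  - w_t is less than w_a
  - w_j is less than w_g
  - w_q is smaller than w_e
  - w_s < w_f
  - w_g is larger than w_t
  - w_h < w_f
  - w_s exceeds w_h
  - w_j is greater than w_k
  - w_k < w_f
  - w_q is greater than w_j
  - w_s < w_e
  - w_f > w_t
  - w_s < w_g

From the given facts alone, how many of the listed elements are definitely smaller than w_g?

The elements the relations force below w_g are w_h, w_s, w_k, w_j, w_t — no chain reaches any other.
That is 5.

5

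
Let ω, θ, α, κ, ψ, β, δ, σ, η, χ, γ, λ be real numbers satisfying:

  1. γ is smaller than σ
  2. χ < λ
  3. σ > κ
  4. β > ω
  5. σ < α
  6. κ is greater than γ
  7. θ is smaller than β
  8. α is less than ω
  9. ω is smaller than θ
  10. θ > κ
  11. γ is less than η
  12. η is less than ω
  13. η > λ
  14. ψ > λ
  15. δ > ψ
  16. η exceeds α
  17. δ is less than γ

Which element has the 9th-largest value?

Chaining the given pairs: χ < λ < ψ < δ < γ < κ < σ < α < η < ω < θ < β.
The 9th largest is δ.

δ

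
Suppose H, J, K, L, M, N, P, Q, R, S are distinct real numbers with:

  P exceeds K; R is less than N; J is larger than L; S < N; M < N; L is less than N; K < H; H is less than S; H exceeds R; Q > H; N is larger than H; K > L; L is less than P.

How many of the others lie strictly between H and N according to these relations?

Chaining upward from H reaches: Q, S.
Chaining downward from N reaches: R, L, K, S, M.
Strictly between H and N are those in both lists: S — 1 element.

1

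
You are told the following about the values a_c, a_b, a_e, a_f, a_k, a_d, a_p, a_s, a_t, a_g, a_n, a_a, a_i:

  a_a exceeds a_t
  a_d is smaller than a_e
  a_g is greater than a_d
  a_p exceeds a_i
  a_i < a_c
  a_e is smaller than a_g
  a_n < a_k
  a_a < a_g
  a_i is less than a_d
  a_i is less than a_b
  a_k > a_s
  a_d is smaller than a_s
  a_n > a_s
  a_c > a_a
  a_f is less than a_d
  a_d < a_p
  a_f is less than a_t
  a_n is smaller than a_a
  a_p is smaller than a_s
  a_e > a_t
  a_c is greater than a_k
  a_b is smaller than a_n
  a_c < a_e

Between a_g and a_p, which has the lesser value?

Following the relations from a_p: a_p < a_s < a_n < a_a < a_c < a_e < a_g.
So a_p < a_g; a_p is the smaller of the two.

a_p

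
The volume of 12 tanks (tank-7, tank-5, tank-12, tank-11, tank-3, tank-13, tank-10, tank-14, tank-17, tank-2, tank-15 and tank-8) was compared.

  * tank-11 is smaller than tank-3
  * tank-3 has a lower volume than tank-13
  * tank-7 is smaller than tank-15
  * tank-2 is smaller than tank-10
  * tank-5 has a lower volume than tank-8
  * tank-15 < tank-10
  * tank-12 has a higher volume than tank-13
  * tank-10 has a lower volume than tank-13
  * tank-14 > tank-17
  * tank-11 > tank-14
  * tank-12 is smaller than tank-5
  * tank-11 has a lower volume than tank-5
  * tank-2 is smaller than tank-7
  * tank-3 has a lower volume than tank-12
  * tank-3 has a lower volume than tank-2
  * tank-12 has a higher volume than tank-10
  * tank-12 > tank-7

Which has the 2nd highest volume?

Piecing the relations together gives one ordering: tank-17 < tank-14 < tank-11 < tank-3 < tank-2 < tank-7 < tank-15 < tank-10 < tank-13 < tank-12 < tank-5 < tank-8.
The 2nd largest is tank-5.

tank-5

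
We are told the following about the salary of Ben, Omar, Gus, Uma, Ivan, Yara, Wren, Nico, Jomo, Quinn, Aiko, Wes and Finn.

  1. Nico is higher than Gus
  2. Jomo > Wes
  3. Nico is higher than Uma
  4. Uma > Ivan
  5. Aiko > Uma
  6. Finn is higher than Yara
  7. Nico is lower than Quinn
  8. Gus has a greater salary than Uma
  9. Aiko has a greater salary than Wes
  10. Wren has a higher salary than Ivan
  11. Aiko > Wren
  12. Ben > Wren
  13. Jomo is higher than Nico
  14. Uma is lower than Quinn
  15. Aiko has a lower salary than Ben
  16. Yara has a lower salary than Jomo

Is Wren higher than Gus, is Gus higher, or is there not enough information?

undetermined

Following every chain through Wren: above Wren we get Aiko, Ben; below Wren we get Ivan.
Gus is not reached, and no chain runs the other way from Gus to Wren.
So the given relations leave the order of Wren and Gus undetermined.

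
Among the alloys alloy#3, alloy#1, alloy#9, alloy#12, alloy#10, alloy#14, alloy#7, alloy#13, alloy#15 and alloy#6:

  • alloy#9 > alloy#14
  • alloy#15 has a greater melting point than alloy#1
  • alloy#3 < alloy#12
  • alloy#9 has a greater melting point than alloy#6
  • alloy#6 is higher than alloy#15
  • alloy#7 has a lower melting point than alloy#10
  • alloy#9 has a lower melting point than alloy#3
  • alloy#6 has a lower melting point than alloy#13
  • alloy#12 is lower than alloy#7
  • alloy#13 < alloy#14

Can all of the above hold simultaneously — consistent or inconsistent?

consistent

The single ordering alloy#1 < alloy#15 < alloy#6 < alloy#13 < alloy#14 < alloy#9 < alloy#3 < alloy#12 < alloy#7 < alloy#10 satisfies every listed relation, so no contradiction arises.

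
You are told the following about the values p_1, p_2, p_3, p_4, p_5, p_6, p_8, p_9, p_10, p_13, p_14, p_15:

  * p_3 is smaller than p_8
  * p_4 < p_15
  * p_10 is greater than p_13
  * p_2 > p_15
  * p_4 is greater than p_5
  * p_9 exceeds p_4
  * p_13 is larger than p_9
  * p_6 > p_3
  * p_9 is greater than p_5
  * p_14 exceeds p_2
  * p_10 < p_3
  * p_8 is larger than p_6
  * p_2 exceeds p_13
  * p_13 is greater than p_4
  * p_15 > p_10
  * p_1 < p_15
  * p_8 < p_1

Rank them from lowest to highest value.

p_5 < p_4 < p_9 < p_13 < p_10 < p_3 < p_6 < p_8 < p_1 < p_15 < p_2 < p_14

Nothing is placed below p_5, so it is least; from there p_5 < p_4; p_4 < p_9; p_9 < p_13; p_13 < p_10; p_10 < p_3; p_3 < p_6; p_6 < p_8; p_8 < p_1; p_1 < p_15; p_15 < p_2; p_2 < p_14, each given directly.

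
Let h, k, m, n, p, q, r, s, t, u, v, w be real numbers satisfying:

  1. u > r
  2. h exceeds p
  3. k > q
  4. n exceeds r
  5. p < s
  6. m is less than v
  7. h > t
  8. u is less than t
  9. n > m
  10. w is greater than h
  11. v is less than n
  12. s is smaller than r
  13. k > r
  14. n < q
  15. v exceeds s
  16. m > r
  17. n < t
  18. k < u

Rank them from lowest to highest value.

Nothing is placed below p, so it is least; from there p < s; s < r; r < m; m < v; v < n; n < q; q < k; k < u; u < t; t < h; h < w, each given directly.

p < s < r < m < v < n < q < k < u < t < h < w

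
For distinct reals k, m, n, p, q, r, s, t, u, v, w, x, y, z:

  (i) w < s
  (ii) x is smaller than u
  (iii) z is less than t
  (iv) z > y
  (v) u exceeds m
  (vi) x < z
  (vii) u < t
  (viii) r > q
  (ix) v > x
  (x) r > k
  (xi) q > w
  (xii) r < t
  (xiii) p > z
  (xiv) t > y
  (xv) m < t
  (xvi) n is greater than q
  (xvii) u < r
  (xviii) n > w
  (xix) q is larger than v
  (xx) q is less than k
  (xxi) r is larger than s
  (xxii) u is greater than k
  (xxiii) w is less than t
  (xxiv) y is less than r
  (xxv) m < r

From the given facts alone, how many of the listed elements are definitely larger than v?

6

The elements the relations force above v are q, k, n, u, r, t — no chain reaches any other.
That is 6.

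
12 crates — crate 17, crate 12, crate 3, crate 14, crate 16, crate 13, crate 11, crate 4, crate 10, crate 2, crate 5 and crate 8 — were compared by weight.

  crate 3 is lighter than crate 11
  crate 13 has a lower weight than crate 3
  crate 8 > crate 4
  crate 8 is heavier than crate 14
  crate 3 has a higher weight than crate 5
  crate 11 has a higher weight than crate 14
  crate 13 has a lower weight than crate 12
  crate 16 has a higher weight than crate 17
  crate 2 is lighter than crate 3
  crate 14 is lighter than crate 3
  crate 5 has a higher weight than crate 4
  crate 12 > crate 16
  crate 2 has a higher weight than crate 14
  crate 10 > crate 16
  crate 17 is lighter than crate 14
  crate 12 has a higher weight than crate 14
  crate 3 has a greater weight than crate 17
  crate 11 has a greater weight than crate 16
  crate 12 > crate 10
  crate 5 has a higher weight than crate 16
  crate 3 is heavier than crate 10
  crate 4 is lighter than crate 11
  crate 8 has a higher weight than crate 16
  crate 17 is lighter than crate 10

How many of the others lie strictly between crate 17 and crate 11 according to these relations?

6

The relations place crate 17 below crate 11. An element lies strictly between them when it is forced above crate 17 and also forced below crate 11.
Above crate 17: {crate 16, crate 14, crate 10, crate 5, crate 12, crate 8, crate 2, crate 3}. Below crate 11: {crate 4, crate 16, crate 14, crate 10, crate 5, crate 13, crate 2, crate 3}.
Intersection: {crate 16, crate 14, crate 10, crate 5, crate 2, crate 3} — 6.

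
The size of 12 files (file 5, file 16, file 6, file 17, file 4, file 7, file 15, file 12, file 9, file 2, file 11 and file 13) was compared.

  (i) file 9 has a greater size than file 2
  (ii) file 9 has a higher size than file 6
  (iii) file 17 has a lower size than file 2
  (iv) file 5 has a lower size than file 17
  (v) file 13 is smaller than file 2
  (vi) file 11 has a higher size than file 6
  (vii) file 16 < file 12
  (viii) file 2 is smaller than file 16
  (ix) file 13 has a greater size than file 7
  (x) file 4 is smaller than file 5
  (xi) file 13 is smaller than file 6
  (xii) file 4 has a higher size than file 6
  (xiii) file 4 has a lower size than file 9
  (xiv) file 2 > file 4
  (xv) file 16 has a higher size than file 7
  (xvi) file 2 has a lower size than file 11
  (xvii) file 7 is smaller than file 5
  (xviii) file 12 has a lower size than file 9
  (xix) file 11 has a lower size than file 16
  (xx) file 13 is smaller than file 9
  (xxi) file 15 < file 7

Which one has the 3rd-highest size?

file 16

Chaining the given pairs: file 15 < file 7 < file 13 < file 6 < file 4 < file 5 < file 17 < file 2 < file 11 < file 16 < file 12 < file 9.
The 3rd largest is file 16.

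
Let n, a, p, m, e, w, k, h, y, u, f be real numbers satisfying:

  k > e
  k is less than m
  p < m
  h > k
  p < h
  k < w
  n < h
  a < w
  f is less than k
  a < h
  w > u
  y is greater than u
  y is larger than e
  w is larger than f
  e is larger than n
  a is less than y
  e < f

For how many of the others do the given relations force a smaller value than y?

The elements the relations force below y are n, u, a, e — no chain reaches any other.
That is 4.

4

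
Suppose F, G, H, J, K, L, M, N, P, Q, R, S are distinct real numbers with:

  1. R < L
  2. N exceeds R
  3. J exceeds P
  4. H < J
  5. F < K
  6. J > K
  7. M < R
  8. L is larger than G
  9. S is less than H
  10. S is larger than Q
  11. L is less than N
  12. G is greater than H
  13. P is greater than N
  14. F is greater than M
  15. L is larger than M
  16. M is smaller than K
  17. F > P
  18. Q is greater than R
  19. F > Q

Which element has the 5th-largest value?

Piecing the relations together gives one ordering: M < R < Q < S < H < G < L < N < P < F < K < J.
Counting 5 from the largest end gives N.

N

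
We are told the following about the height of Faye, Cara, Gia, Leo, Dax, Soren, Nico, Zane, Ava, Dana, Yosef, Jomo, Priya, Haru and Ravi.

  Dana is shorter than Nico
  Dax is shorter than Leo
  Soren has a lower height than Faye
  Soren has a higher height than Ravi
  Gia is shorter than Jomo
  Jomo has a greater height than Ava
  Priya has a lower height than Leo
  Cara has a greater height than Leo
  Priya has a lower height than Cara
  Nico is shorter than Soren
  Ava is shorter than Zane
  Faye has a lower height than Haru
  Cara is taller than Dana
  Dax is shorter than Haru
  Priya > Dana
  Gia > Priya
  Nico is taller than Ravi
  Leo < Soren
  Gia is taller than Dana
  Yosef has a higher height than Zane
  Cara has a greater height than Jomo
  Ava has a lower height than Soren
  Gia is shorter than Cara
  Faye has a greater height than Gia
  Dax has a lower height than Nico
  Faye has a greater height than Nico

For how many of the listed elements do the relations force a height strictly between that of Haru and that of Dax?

4

The relations place Dax below Haru. An element lies strictly between them when it is forced above Dax and also forced below Haru.
Above Dax: {Nico, Leo, Soren, Faye, Cara}. Below Haru: {Ravi, Dana, Ava, Priya, Nico, Leo, Soren, Gia, Faye}.
Intersection: {Nico, Leo, Soren, Faye} — 4.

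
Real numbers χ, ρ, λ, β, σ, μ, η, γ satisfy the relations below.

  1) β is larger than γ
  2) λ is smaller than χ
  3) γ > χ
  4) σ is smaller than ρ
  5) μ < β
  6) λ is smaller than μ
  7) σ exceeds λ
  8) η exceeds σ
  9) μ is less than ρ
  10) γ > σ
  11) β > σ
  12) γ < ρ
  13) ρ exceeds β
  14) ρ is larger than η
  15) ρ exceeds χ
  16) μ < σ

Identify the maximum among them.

Chaining downward from ρ: directly below it, χ, μ, σ, η, γ, β; then λ.
That covers every other element, and nothing is given above ρ, so ρ is the maximum.

ρ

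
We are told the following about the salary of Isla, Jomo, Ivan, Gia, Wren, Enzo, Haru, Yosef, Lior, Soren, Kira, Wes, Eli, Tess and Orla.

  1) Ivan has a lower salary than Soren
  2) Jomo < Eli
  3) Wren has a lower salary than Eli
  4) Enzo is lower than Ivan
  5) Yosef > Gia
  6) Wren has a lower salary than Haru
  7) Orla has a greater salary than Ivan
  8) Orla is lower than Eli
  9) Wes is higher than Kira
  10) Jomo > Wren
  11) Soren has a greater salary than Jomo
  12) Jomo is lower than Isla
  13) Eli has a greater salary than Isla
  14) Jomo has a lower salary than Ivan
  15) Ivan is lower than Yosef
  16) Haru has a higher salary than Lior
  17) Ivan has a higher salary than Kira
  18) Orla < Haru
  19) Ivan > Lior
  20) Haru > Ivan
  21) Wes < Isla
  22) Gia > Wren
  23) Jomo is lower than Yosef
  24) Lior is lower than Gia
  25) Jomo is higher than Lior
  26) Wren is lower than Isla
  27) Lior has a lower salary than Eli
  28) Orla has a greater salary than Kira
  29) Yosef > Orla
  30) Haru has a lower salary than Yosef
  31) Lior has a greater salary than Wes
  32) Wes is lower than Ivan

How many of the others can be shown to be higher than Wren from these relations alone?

9

From Wren the given relations immediately reach Jomo, Isla, Gia, Haru, Eli.
From those, Ivan, Soren, Yosef — 8 in total.
From those, Orla — 9 in total.
Nothing else is reachable above Wren; 9 in all.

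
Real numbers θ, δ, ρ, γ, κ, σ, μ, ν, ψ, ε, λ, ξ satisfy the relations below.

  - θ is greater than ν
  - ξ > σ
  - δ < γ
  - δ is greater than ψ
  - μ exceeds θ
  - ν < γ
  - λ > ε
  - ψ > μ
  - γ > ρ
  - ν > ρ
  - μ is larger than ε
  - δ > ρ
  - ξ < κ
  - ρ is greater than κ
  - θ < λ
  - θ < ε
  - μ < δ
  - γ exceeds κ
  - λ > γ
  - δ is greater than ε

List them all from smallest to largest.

Nothing is placed below σ, so it is least; from there σ < ξ; ξ < κ; κ < ρ; ρ < ν; ν < θ; θ < ε; ε < μ; μ < ψ; ψ < δ; δ < γ; γ < λ, each given directly.

σ < ξ < κ < ρ < ν < θ < ε < μ < ψ < δ < γ < λ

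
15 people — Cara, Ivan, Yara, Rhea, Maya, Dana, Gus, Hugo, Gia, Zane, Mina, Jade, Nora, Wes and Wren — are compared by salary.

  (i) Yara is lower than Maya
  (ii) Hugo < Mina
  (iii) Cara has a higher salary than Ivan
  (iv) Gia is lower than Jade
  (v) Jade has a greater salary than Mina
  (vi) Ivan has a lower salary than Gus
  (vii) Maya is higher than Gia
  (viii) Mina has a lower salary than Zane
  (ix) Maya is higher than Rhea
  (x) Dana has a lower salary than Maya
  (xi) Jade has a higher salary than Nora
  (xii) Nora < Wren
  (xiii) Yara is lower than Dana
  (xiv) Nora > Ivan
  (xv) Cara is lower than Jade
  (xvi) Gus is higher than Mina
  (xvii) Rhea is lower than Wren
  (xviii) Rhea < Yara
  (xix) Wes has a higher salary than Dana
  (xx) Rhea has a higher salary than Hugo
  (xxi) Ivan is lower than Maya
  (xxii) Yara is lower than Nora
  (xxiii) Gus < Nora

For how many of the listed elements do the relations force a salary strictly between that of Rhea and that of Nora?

Chaining upward from Rhea reaches: Yara, Dana, Jade, Wren, Maya, Wes.
Chaining downward from Nora reaches: Hugo, Mina, Ivan, Yara, Gus.
Strictly between Rhea and Nora are those in both lists: Yara — 1 element.

1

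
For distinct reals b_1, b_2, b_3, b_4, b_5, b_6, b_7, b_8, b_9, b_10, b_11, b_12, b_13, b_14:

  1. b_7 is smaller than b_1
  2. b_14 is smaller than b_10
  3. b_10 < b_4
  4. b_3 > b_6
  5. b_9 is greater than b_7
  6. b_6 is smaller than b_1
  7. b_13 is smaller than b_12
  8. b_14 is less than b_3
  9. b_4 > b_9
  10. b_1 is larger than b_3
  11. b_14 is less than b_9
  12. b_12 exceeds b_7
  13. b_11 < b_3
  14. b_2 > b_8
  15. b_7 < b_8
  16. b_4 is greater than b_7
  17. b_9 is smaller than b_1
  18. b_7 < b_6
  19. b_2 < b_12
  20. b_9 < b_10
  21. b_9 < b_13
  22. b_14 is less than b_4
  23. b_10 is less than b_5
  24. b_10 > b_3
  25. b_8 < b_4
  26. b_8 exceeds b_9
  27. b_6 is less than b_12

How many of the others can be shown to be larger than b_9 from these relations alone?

From b_9 the given relations immediately reach b_8, b_10, b_4, b_13, b_1.
From those, b_2, b_12, b_5 — 8 in total.
No other element is forced above b_9 by the given relations, so the count is 8.

8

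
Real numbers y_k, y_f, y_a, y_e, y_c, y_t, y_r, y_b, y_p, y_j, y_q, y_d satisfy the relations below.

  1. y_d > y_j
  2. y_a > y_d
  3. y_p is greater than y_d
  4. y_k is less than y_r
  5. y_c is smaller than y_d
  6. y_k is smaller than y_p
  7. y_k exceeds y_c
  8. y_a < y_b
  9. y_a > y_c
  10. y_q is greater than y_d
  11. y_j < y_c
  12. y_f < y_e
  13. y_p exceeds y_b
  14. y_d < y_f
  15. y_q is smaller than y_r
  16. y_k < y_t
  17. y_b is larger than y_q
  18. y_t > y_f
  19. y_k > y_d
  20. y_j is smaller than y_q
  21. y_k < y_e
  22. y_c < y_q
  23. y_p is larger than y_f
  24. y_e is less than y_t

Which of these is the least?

y_c is not least since y_j < y_c; y_d is not least since y_j < y_d; y_k is not least since y_c < y_k; y_a is not least since y_d < y_a; y_q is not least since y_j < y_q; y_f is not least since y_d < y_f; y_b is not least since y_q < y_b; y_e is not least since y_f < y_e; y_p is not least since y_k < y_p; y_t is not least since y_k < y_t; y_r is not least since y_k < y_r.
Only y_j has nothing below it, so y_j is the least.

y_j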